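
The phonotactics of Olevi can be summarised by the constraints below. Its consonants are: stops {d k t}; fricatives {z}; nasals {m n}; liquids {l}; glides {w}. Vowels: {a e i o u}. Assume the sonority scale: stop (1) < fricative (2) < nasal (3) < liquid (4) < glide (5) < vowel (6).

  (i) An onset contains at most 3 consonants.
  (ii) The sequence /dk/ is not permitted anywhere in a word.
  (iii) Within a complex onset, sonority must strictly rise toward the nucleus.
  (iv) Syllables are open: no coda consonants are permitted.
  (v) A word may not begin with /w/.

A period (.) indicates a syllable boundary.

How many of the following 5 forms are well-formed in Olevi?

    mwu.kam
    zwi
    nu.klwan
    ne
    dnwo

3

mwu.kam — violates constraint (iv): syllable 2 coda /m/ has 1 consonant (> 0) → ill-formed
zwi — σ1 onset /zw/ (2→5 rises), coda /∅/ ok → well-formed
nu.klwan — violates constraint (iv): syllable 2 coda /n/ has 1 consonant (> 0) → ill-formed
ne — σ1 onset /n/, coda /∅/ ok → well-formed
dnwo — σ1 onset /dnw/ (1→3→5 rises), coda /∅/ ok → well-formed
Well-formed: zwi, ne, dnwo → 3.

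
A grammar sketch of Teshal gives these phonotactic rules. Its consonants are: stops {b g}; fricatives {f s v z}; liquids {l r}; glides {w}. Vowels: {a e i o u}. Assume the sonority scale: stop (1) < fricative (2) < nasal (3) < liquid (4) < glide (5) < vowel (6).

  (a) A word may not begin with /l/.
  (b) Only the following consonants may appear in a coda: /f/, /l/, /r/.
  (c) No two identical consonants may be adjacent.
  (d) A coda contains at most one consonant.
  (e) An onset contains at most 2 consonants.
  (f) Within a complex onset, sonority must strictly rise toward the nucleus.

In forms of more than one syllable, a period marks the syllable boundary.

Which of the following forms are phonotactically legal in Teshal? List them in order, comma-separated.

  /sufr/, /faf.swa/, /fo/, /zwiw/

/sufr/ — violates constraint (d): syllable 1 coda /fr/ has 2 consonants (> 1) → phonotactically illegal
/faf.swa/ — σ1 onset /f/, coda /f/ ok; σ2 onset /sw/ (2→5 rises), coda /∅/ ok → phonotactically legal
/fo/ — σ1 onset /f/, coda /∅/ ok → phonotactically legal
/zwiw/ — violates constraint (b): syllable 1 coda contains /w/, which is not a licensed coda consonant → phonotactically illegal

/faf.swa/, /fo/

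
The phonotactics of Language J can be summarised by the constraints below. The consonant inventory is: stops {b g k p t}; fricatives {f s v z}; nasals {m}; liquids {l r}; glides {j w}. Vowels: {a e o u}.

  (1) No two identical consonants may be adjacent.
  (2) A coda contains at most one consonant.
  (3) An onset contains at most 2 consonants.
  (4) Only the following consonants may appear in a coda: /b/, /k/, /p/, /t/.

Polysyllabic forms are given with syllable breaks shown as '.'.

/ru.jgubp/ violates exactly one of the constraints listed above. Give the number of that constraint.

/ru.jgubp/: syllable 2 coda /bp/ has 2 consonants (> 1).
This is a violation of constraint 2: "A coda contains at most one consonant."
The remaining constraints (1, 3, 4) are satisfied.

2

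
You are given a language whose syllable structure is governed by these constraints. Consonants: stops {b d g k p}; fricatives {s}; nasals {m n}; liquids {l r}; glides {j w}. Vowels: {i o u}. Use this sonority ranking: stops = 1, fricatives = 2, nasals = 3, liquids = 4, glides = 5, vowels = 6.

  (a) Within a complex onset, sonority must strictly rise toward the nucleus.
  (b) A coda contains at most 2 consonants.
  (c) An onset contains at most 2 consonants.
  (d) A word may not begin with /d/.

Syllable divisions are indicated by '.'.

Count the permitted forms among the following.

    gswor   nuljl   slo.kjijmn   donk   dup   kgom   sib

1

gswor — violates constraint (c): syllable 1 onset /gsw/ has 3 consonants (> 2) → not permitted
nuljl — violates constraint (b): syllable 1 coda /ljl/ has 3 consonants (> 2) → not permitted
slo.kjijmn — violates constraint (b): syllable 2 coda /jmn/ has 3 consonants (> 2) → not permitted
donk — violates constraint (d): word begins with /d/ → not permitted
dup — violates constraint (d): word begins with /d/ → not permitted
kgom — violates constraint (a): syllable 1 onset /kg/: /k/ (stop, 1) → /g/ (stop, 1) does not rise → not permitted
sib — σ1 onset /s/, coda /b/ ok → permitted
Permitted: sib → 1.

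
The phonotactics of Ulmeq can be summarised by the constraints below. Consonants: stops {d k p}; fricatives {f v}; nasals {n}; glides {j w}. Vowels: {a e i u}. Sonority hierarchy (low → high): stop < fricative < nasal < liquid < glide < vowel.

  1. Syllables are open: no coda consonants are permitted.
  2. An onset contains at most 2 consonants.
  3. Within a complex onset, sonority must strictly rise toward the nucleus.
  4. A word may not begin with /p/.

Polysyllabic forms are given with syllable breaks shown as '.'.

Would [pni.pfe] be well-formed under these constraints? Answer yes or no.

no

[pni.pfe] — violates constraint 4: word begins with /p/ → ill-formed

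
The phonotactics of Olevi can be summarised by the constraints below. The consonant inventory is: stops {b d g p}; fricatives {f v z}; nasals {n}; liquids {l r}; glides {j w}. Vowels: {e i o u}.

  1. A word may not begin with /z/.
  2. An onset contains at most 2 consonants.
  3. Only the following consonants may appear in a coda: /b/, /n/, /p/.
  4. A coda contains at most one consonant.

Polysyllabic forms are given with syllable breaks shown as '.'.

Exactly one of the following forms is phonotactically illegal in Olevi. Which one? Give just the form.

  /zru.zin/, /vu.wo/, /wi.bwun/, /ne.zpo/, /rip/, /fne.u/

/zru.zin/

/zru.zin/ — violates constraint 1: word begins with /z/ → phonotactically illegal
/vu.wo/ — σ1 onset /v/, coda /∅/ ok; σ2 onset /w/, coda /∅/ ok → phonotactically legal
/wi.bwun/ — σ1 onset /w/, coda /∅/ ok; σ2 onset /bw/ (2C), coda /n/ ok → phonotactically legal
/ne.zpo/ — σ1 onset /n/, coda /∅/ ok; σ2 onset /zp/ (2C), coda /∅/ ok → phonotactically legal
/rip/ — σ1 onset /r/, coda /p/ ok → phonotactically legal
/fne.u/ — σ1 onset /fn/ (2C), coda /∅/ ok; σ2 onset /∅/, coda /∅/ ok → phonotactically legal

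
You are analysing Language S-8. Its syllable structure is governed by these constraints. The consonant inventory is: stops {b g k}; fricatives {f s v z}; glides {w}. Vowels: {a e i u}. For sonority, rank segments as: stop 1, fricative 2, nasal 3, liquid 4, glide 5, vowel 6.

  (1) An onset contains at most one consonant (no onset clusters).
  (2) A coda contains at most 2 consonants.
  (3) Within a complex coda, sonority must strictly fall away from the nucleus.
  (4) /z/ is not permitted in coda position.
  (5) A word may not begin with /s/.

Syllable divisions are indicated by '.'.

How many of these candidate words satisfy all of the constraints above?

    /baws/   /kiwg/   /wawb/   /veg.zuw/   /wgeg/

4

/baws/ — σ1 onset /b/, coda /ws/ (5→2 falls) ok → well-formed
/kiwg/ — σ1 onset /k/, coda /wg/ (5→1 falls) ok → well-formed
/wawb/ — σ1 onset /w/, coda /wb/ (5→1 falls) ok → well-formed
/veg.zuw/ — σ1 onset /v/, coda /g/ ok; σ2 onset /z/, coda /w/ ok → well-formed
/wgeg/ — violates constraint 1: syllable 1 onset /wg/ has 2 consonants (> 1) → ill-formed
Well-formed: /baws/, /kiwg/, /wawb/, /veg.zuw/ → 4.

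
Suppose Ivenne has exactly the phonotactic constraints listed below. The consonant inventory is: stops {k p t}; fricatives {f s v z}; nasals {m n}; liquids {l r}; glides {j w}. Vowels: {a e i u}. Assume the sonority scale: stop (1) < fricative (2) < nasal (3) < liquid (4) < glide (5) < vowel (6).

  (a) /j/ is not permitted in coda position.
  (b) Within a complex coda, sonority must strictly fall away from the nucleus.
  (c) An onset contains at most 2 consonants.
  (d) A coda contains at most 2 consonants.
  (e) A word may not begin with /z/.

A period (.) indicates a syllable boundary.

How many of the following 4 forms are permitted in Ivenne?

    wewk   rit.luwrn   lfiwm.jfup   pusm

2

wewk — σ1 onset /w/, coda /wk/ (5→1 falls) ok → permitted
rit.luwrn — violates constraint (d): syllable 2 coda /wrn/ has 3 consonants (> 2) → not permitted
lfiwm.jfup — σ1 onset /lf/ (2C), coda /wm/ (5→3 falls) ok; σ2 onset /jf/ (2C), coda /p/ ok → permitted
pusm — violates constraint (b): syllable 1 coda /sm/: /s/ (fricative, 2) → /m/ (nasal, 3) does not fall → not permitted
Permitted: wewk, lfiwm.jfup → 2.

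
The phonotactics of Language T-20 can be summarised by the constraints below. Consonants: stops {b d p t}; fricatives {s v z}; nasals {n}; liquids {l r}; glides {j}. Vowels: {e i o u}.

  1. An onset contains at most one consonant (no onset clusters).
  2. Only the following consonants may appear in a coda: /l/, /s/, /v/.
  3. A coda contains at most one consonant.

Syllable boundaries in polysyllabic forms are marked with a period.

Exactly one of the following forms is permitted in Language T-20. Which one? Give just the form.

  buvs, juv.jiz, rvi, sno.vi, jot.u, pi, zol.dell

buvs — violates constraint 3: syllable 1 coda /vs/ has 2 consonants (> 1) → not permitted
juv.jiz — violates constraint 2: syllable 2 coda contains /z/, which is not a licensed coda consonant → not permitted
rvi — violates constraint 1: syllable 1 onset /rv/ has 2 consonants (> 1) → not permitted
sno.vi — violates constraint 1: syllable 1 onset /sn/ has 2 consonants (> 1) → not permitted
jot.u — violates constraint 2: syllable 1 coda contains /t/, which is not a licensed coda consonant → not permitted
pi — σ1 onset /p/, coda /∅/ ok → permitted
zol.dell — violates constraint 3: syllable 2 coda /ll/ has 2 consonants (> 1) → not permitted

pi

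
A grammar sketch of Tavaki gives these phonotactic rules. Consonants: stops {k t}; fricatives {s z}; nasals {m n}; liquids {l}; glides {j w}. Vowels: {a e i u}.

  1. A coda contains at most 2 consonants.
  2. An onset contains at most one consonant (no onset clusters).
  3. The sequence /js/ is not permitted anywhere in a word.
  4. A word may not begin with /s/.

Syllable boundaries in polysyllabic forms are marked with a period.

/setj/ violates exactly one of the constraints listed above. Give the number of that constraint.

4

/setj/: word begins with /s/.
This is a violation of constraint 4: "A word may not begin with /s/."
The remaining constraints (1, 2, 3) are satisfied.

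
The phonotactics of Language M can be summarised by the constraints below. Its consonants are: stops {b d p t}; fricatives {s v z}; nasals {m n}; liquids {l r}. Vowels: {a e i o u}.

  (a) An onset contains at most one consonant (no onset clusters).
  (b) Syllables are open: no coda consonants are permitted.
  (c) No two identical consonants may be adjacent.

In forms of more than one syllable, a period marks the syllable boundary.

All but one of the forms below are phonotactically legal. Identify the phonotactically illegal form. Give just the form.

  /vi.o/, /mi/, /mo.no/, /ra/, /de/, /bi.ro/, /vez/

/vi.o/ — σ1 onset /v/, coda /∅/ ok; σ2 onset /∅/, coda /∅/ ok → phonotactically legal
/mi/ — σ1 onset /m/, coda /∅/ ok → phonotactically legal
/mo.no/ — σ1 onset /m/, coda /∅/ ok; σ2 onset /n/, coda /∅/ ok → phonotactically legal
/ra/ — σ1 onset /r/, coda /∅/ ok → phonotactically legal
/de/ — σ1 onset /d/, coda /∅/ ok → phonotactically legal
/bi.ro/ — σ1 onset /b/, coda /∅/ ok; σ2 onset /r/, coda /∅/ ok → phonotactically legal
/vez/ — violates constraint (b): syllable 1 coda /z/ has 1 consonant (> 0) → phonotactically illegal

/vez/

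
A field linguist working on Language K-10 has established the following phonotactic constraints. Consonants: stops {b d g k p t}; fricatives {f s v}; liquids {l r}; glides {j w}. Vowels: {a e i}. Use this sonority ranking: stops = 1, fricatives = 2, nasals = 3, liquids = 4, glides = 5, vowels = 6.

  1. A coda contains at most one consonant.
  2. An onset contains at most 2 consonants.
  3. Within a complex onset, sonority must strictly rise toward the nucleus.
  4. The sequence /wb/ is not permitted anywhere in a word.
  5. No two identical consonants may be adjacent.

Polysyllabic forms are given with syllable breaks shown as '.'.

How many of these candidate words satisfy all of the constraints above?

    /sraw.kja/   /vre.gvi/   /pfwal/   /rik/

3

/sraw.kja/ — σ1 onset /sr/ (2→4 rises), coda /w/ ok; σ2 onset /kj/ (1→5 rises), coda /∅/ ok → licit
/vre.gvi/ — σ1 onset /vr/ (2→4 rises), coda /∅/ ok; σ2 onset /gv/ (1→2 rises), coda /∅/ ok → licit
/pfwal/ — violates constraint 2: syllable 1 onset /pfw/ has 3 consonants (> 2) → illicit
/rik/ — σ1 onset /r/, coda /k/ ok → licit
Licit: /sraw.kja/, /vre.gvi/, /rik/ → 3.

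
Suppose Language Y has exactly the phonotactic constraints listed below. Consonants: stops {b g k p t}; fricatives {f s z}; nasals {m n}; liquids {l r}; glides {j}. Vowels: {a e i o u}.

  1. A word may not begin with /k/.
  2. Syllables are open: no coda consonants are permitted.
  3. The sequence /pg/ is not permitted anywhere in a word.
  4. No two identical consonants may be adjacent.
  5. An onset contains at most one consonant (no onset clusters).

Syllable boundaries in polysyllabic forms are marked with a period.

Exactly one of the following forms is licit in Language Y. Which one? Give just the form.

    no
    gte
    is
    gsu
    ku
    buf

no

no — σ1 onset /n/, coda /∅/ ok → licit
gte — violates constraint 5: syllable 1 onset /gt/ has 2 consonants (> 1) → illicit
is — violates constraint 2: syllable 1 coda /s/ has 1 consonant (> 0) → illicit
gsu — violates constraint 5: syllable 1 onset /gs/ has 2 consonants (> 1) → illicit
ku — violates constraint 1: word begins with /k/ → illicit
buf — violates constraint 2: syllable 1 coda /f/ has 1 consonant (> 0) → illicit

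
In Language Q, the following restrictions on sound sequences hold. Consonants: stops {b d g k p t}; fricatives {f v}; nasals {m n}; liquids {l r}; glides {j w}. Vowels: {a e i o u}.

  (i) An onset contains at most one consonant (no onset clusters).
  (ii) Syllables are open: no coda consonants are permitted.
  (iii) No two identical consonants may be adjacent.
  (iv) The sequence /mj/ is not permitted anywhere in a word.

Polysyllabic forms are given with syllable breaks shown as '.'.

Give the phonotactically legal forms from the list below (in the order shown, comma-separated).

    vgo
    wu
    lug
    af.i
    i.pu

vgo — violates constraint (i): syllable 1 onset /vg/ has 2 consonants (> 1) → phonotactically illegal
wu — σ1 onset /w/, coda /∅/ ok → phonotactically legal
lug — violates constraint (ii): syllable 1 coda /g/ has 1 consonant (> 0) → phonotactically illegal
af.i — violates constraint (ii): syllable 1 coda /f/ has 1 consonant (> 0) → phonotactically illegal
i.pu — σ1 onset /∅/, coda /∅/ ok; σ2 onset /p/, coda /∅/ ok → phonotactically legal

wu, i.pu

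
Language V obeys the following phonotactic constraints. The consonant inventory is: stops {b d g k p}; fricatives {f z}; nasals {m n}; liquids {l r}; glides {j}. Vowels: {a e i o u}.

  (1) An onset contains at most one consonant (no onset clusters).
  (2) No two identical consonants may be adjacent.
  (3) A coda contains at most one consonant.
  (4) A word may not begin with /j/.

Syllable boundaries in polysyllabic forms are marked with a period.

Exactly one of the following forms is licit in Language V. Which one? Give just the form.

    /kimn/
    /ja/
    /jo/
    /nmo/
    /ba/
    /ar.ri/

/ba/

/kimn/ — violates constraint 3: syllable 1 coda /mn/ has 2 consonants (> 1) → illicit
/ja/ — violates constraint 4: word begins with /j/ → illicit
/jo/ — violates constraint 4: word begins with /j/ → illicit
/nmo/ — violates constraint 1: syllable 1 onset /nm/ has 2 consonants (> 1) → illicit
/ba/ — σ1 onset /b/, coda /∅/ ok → licit
/ar.ri/ — violates constraint 2: adjacent identical consonants /rr/ → illicit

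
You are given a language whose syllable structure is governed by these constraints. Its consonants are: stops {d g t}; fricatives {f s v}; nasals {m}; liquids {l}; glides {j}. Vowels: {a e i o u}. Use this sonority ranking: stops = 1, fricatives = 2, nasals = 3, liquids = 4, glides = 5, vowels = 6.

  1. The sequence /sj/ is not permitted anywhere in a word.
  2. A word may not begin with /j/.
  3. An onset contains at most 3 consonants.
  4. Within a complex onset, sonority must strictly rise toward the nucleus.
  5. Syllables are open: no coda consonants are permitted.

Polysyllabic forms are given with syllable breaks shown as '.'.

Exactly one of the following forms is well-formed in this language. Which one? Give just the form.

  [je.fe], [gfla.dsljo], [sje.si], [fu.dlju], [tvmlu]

[je.fe] — violates constraint 2: word begins with /j/ → ill-formed
[gfla.dsljo] — violates constraint 3: syllable 2 onset /dslj/ has 4 consonants (> 3) → ill-formed
[sje.si] — violates constraint 1: contains banned sequence /sj/ → ill-formed
[fu.dlju] — σ1 onset /f/, coda /∅/ ok; σ2 onset /dlj/ (1→4→5 rises), coda /∅/ ok → well-formed
[tvmlu] — violates constraint 3: syllable 1 onset /tvml/ has 4 consonants (> 3) → ill-formed

[fu.dlju]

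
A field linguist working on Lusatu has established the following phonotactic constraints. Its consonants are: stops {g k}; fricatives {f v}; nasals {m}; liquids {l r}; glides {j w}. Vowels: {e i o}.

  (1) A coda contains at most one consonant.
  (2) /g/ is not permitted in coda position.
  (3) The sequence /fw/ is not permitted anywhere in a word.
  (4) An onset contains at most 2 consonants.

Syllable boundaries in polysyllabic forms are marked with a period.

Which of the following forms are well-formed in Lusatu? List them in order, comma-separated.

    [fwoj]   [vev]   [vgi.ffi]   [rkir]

[vev], [vgi.ffi], [rkir]

[fwoj] — violates constraint 3: contains banned sequence /fw/ → ill-formed
[vev] — σ1 onset /v/, coda /v/ ok → well-formed
[vgi.ffi] — σ1 onset /vg/ (2C), coda /∅/ ok; σ2 onset /ff/ (2C), coda /∅/ ok → well-formed
[rkir] — σ1 onset /rk/ (2C), coda /r/ ok → well-formed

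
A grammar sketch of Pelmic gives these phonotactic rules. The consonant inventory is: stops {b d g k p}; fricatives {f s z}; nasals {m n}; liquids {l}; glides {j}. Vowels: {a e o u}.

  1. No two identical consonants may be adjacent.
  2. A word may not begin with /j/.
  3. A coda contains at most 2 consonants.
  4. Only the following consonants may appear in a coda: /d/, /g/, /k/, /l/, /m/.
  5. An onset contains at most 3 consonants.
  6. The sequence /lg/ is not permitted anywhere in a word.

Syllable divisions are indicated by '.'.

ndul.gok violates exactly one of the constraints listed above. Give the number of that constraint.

ndul.gok: contains banned sequence /lg/.
This is a violation of constraint 6: "The sequence /lg/ is not permitted anywhere in a word."
The remaining constraints (1, 2, 3, 4, 5) are satisfied.

6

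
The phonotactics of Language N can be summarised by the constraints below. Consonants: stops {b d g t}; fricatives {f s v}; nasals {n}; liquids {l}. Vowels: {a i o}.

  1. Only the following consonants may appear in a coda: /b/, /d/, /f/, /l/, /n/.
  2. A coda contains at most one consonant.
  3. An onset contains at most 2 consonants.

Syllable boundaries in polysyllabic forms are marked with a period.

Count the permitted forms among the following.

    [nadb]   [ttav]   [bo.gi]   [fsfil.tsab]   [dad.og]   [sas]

1

[nadb] — violates constraint 2: syllable 1 coda /db/ has 2 consonants (> 1) → not permitted
[ttav] — violates constraint 1: syllable 1 coda contains /v/, which is not a licensed coda consonant → not permitted
[bo.gi] — σ1 onset /b/, coda /∅/ ok; σ2 onset /g/, coda /∅/ ok → permitted
[fsfil.tsab] — violates constraint 3: syllable 1 onset /fsf/ has 3 consonants (> 2) → not permitted
[dad.og] — violates constraint 1: syllable 2 coda contains /g/, which is not a licensed coda consonant → not permitted
[sas] — violates constraint 1: syllable 1 coda contains /s/, which is not a licensed coda consonant → not permitted
Permitted: [bo.gi] → 1.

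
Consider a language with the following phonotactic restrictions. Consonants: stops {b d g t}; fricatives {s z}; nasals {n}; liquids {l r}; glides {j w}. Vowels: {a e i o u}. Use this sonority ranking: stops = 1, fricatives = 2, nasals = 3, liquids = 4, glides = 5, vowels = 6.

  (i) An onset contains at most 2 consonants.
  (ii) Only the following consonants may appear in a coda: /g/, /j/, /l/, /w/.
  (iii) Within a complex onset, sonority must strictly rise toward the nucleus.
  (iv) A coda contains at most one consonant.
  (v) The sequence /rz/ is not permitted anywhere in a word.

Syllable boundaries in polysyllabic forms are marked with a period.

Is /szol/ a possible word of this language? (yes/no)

/szol/ — violates constraint (iii): syllable 1 onset /sz/: /s/ (fricative, 2) → /z/ (fricative, 2) does not rise → phonotactically illegal

no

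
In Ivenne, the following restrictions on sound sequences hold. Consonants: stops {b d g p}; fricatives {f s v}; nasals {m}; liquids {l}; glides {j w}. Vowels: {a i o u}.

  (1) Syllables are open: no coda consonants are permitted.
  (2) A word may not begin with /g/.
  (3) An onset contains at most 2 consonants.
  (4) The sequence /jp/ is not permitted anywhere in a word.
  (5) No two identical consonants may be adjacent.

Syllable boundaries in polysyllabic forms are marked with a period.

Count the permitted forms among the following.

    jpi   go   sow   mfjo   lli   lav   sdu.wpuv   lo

1

jpi — violates constraint 4: contains banned sequence /jp/ → not permitted
go — violates constraint 2: word begins with /g/ → not permitted
sow — violates constraint 1: syllable 1 coda /w/ has 1 consonant (> 0) → not permitted
mfjo — violates constraint 3: syllable 1 onset /mfj/ has 3 consonants (> 2) → not permitted
lli — violates constraint 5: adjacent identical consonants /ll/ → not permitted
lav — violates constraint 1: syllable 1 coda /v/ has 1 consonant (> 0) → not permitted
sdu.wpuv — violates constraint 1: syllable 2 coda /v/ has 1 consonant (> 0) → not permitted
lo — σ1 onset /l/, coda /∅/ ok → permitted
Permitted: lo → 1.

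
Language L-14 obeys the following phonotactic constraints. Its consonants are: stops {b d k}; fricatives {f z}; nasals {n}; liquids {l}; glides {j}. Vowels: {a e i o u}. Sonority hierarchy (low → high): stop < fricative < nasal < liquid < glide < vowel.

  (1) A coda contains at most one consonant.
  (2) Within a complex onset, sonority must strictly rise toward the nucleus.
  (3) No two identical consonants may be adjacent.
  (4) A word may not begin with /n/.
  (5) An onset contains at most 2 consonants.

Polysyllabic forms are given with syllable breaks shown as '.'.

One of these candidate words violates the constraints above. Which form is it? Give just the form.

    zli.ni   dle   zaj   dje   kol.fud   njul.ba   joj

zli.ni — σ1 onset /zl/ (2→4 rises), coda /∅/ ok; σ2 onset /n/, coda /∅/ ok → permitted
dle — σ1 onset /dl/ (1→4 rises), coda /∅/ ok → permitted
zaj — σ1 onset /z/, coda /j/ ok → permitted
dje — σ1 onset /dj/ (1→5 rises), coda /∅/ ok → permitted
kol.fud — σ1 onset /k/, coda /l/ ok; σ2 onset /f/, coda /d/ ok → permitted
njul.ba — violates constraint 4: word begins with /n/ → not permitted
joj — σ1 onset /j/, coda /j/ ok → permitted

njul.ba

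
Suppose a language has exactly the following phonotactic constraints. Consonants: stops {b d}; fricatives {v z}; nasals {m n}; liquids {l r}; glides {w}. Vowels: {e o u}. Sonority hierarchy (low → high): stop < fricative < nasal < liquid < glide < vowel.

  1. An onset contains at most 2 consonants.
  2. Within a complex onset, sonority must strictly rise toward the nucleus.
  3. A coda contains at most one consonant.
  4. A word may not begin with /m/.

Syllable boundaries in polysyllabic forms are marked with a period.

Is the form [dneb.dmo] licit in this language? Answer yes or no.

[dneb.dmo] — σ1 onset /dn/ (1→3 rises), coda /b/ ok; σ2 onset /dm/ (1→3 rises), coda /∅/ ok → licit

yes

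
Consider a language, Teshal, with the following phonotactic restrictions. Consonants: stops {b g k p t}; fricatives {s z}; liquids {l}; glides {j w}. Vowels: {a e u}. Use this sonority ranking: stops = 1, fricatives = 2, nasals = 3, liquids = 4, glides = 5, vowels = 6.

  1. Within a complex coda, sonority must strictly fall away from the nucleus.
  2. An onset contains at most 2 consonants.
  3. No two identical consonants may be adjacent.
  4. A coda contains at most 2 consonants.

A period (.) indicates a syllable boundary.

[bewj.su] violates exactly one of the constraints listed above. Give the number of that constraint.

[bewj.su]: syllable 1 coda /wj/: /w/ (glide, 5) → /j/ (glide, 5) does not fall.
This is a violation of constraint 1: "Within a complex coda, sonority must strictly fall away from the nucleus."
The remaining constraints (2, 3, 4) are satisfied.

1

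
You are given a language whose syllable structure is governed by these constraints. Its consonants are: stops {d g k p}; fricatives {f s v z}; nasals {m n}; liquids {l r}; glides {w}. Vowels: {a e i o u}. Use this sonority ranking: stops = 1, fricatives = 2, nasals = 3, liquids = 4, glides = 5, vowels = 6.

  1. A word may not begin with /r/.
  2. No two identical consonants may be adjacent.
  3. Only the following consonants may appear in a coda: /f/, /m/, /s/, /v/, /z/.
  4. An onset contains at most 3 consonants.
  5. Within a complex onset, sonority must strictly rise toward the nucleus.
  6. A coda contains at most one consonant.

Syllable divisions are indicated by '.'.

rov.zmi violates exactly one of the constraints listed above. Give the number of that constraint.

rov.zmi: word begins with /r/.
This is a violation of constraint 1: "A word may not begin with /r/."
The remaining constraints (2, 3, 4, 5, 6) are satisfied.

1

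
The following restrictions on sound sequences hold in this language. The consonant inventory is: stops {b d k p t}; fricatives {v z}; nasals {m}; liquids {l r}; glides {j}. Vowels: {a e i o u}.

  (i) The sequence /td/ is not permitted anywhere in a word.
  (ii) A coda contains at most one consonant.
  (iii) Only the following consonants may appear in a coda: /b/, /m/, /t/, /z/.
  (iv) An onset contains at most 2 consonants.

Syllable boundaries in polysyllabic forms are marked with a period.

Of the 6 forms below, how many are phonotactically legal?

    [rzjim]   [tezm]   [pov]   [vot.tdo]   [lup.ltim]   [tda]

[rzjim] — violates constraint (iv): syllable 1 onset /rzj/ has 3 consonants (> 2) → phonotactically illegal
[tezm] — violates constraint (ii): syllable 1 coda /zm/ has 2 consonants (> 1) → phonotactically illegal
[pov] — violates constraint (iii): syllable 1 coda contains /v/, which is not a licensed coda consonant → phonotactically illegal
[vot.tdo] — violates constraint (i): contains banned sequence /td/ → phonotactically illegal
[lup.ltim] — violates constraint (iii): syllable 1 coda contains /p/, which is not a licensed coda consonant → phonotactically illegal
[tda] — violates constraint (i): contains banned sequence /td/ → phonotactically illegal
No form is phonotactically legal → 0.

0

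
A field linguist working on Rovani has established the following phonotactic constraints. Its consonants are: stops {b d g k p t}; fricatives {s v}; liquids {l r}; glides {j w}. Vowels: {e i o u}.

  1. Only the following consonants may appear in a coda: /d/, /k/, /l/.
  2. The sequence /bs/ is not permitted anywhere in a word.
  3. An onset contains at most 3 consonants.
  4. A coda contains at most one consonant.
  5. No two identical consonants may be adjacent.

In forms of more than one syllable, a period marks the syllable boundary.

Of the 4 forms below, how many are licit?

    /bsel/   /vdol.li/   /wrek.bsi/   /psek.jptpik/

0

/bsel/ — violates constraint 2: contains banned sequence /bs/ → illicit
/vdol.li/ — violates constraint 5: adjacent identical consonants /ll/ → illicit
/wrek.bsi/ — violates constraint 2: contains banned sequence /bs/ → illicit
/psek.jptpik/ — violates constraint 3: syllable 2 onset /jptp/ has 4 consonants (> 3) → illicit
No form is licit → 0.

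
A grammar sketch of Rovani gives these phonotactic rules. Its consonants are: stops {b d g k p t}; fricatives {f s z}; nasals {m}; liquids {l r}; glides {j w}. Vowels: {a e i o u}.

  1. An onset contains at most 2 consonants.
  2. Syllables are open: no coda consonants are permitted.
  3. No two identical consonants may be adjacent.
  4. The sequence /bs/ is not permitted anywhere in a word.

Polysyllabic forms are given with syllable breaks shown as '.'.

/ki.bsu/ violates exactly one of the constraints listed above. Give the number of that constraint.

4

/ki.bsu/: contains banned sequence /bs/.
This is a violation of constraint 4: "The sequence /bs/ is not permitted anywhere in a word."
The remaining constraints (1, 2, 3) are satisfied.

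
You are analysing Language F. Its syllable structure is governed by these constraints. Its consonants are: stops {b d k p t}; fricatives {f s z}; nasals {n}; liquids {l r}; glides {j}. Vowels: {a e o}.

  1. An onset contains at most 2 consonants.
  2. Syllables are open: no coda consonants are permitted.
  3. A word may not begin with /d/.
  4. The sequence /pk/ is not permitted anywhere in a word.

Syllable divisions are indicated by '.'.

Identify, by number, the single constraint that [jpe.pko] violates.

[jpe.pko]: contains banned sequence /pk/.
This is a violation of constraint 4: "The sequence /pk/ is not permitted anywhere in a word."
The remaining constraints (1, 2, 3) are satisfied.

4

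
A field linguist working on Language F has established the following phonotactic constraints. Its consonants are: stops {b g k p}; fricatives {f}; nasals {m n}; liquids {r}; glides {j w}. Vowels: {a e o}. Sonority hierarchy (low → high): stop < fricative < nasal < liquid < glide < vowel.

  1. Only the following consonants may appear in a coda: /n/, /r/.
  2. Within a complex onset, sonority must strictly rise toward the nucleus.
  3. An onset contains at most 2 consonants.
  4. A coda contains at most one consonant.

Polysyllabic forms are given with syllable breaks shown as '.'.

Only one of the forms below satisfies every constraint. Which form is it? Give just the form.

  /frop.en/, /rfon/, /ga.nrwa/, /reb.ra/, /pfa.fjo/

/pfa.fjo/

/frop.en/ — violates constraint 1: syllable 1 coda contains /p/, which is not a licensed coda consonant → illicit
/rfon/ — violates constraint 2: syllable 1 onset /rf/: /r/ (liquid, 4) → /f/ (fricative, 2) does not rise → illicit
/ga.nrwa/ — violates constraint 3: syllable 2 onset /nrw/ has 3 consonants (> 2) → illicit
/reb.ra/ — violates constraint 1: syllable 1 coda contains /b/, which is not a licensed coda consonant → illicit
/pfa.fjo/ — σ1 onset /pf/ (1→2 rises), coda /∅/ ok; σ2 onset /fj/ (2→5 rises), coda /∅/ ok → licit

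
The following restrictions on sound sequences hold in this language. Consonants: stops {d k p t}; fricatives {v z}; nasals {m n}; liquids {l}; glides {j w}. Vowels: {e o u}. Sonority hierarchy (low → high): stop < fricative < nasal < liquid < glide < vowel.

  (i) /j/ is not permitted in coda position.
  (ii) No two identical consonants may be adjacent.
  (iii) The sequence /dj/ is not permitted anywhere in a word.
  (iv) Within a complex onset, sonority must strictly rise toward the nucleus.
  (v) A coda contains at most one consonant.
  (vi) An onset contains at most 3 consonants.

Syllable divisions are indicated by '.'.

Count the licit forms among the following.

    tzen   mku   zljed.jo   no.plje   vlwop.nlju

tzen — σ1 onset /tz/ (1→2 rises), coda /n/ ok → licit
mku — violates constraint (iv): syllable 1 onset /mk/: /m/ (nasal, 3) → /k/ (stop, 1) does not rise → illicit
zljed.jo — violates constraint (iii): contains banned sequence /dj/ → illicit
no.plje — σ1 onset /n/, coda /∅/ ok; σ2 onset /plj/ (1→4→5 rises), coda /∅/ ok → licit
vlwop.nlju — σ1 onset /vlw/ (2→4→5 rises), coda /p/ ok; σ2 onset /nlj/ (3→4→5 rises), coda /∅/ ok → licit
Licit: tzen, no.plje, vlwop.nlju → 3.

3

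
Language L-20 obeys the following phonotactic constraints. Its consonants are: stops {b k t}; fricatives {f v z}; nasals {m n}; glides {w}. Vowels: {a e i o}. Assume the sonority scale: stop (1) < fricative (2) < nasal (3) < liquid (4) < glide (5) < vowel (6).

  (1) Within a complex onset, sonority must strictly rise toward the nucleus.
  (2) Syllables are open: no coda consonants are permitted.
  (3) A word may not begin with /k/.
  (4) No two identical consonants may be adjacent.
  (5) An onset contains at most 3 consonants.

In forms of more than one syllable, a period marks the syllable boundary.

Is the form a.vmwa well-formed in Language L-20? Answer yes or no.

a.vmwa — σ1 onset /∅/, coda /∅/ ok; σ2 onset /vmw/ (2→3→5 rises), coda /∅/ ok → well-formed

yes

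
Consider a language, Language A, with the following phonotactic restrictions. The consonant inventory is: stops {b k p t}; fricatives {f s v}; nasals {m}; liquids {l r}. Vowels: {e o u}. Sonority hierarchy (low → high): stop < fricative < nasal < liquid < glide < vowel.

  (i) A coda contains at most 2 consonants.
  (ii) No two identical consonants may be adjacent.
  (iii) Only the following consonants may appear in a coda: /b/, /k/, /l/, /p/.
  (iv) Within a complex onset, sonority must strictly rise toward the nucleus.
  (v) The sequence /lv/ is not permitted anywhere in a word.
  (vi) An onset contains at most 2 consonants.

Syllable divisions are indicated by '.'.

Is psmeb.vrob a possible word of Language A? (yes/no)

no

psmeb.vrob — violates constraint (vi): syllable 1 onset /psm/ has 3 consonants (> 2) → not permitted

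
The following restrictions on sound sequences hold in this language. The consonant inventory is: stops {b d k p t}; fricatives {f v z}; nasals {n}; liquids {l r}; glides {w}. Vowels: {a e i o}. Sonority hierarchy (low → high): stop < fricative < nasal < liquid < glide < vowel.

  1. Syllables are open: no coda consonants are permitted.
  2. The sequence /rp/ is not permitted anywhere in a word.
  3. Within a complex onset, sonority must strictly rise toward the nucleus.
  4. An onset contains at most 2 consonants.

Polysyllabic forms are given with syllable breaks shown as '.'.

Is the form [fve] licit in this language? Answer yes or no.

no

[fve] — violates constraint 3: syllable 1 onset /fv/: /f/ (fricative, 2) → /v/ (fricative, 2) does not rise → illicit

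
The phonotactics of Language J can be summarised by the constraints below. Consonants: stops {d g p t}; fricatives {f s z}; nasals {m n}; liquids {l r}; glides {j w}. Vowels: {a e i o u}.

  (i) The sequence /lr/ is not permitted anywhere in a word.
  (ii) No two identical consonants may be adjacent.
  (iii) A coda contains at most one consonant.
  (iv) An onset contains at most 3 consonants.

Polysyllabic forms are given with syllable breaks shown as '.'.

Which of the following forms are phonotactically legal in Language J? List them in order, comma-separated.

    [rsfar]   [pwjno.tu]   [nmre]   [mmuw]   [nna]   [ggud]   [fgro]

[rsfar] — σ1 onset /rsf/ (3C), coda /r/ ok → phonotactically legal
[pwjno.tu] — violates constraint (iv): syllable 1 onset /pwjn/ has 4 consonants (> 3) → phonotactically illegal
[nmre] — σ1 onset /nmr/ (3C), coda /∅/ ok → phonotactically legal
[mmuw] — violates constraint (ii): adjacent identical consonants /mm/ → phonotactically illegal
[nna] — violates constraint (ii): adjacent identical consonants /nn/ → phonotactically illegal
[ggud] — violates constraint (ii): adjacent identical consonants /gg/ → phonotactically illegal
[fgro] — σ1 onset /fgr/ (3C), coda /∅/ ok → phonotactically legal

[rsfar], [nmre], [fgro]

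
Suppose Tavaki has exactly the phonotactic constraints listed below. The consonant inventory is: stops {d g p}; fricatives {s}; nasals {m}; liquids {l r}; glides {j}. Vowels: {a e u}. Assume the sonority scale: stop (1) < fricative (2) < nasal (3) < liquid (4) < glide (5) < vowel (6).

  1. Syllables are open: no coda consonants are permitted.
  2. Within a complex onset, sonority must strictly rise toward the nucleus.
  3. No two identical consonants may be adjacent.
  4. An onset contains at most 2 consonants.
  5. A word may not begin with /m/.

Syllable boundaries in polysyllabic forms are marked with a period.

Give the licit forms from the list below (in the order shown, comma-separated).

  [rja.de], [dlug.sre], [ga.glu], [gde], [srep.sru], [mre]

[rja.de], [ga.glu]

[rja.de] — σ1 onset /rj/ (4→5 rises), coda /∅/ ok; σ2 onset /d/, coda /∅/ ok → licit
[dlug.sre] — violates constraint 1: syllable 1 coda /g/ has 1 consonant (> 0) → illicit
[ga.glu] — σ1 onset /g/, coda /∅/ ok; σ2 onset /gl/ (1→4 rises), coda /∅/ ok → licit
[gde] — violates constraint 2: syllable 1 onset /gd/: /g/ (stop, 1) → /d/ (stop, 1) does not rise → illicit
[srep.sru] — violates constraint 1: syllable 1 coda /p/ has 1 consonant (> 0) → illicit
[mre] — violates constraint 5: word begins with /m/ → illicit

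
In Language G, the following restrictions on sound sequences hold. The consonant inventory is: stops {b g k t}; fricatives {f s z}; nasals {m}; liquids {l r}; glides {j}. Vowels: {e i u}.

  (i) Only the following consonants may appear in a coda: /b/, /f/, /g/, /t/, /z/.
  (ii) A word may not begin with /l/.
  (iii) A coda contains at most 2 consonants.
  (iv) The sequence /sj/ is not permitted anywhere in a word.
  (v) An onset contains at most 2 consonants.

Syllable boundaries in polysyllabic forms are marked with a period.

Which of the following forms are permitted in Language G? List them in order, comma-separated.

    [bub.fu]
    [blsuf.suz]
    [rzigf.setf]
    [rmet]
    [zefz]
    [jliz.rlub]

[bub.fu], [rzigf.setf], [rmet], [zefz], [jliz.rlub]

[bub.fu] — σ1 onset /b/, coda /b/ ok; σ2 onset /f/, coda /∅/ ok → permitted
[blsuf.suz] — violates constraint (v): syllable 1 onset /bls/ has 3 consonants (> 2) → not permitted
[rzigf.setf] — σ1 onset /rz/ (2C), coda /gf/ (2C) ok; σ2 onset /s/, coda /tf/ (2C) ok → permitted
[rmet] — σ1 onset /rm/ (2C), coda /t/ ok → permitted
[zefz] — σ1 onset /z/, coda /fz/ (2C) ok → permitted
[jliz.rlub] — σ1 onset /jl/ (2C), coda /z/ ok; σ2 onset /rl/ (2C), coda /b/ ok → permitted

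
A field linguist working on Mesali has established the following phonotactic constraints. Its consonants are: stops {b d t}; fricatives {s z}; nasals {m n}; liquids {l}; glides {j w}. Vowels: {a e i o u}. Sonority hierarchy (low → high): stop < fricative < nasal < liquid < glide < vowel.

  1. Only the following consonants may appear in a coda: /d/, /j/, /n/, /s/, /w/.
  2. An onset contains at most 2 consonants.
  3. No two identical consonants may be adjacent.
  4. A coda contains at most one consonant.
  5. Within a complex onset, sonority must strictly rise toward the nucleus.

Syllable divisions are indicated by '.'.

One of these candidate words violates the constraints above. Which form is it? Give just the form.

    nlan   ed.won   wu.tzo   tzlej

tzlej

nlan — σ1 onset /nl/ (3→4 rises), coda /n/ ok → well-formed
ed.won — σ1 onset /∅/, coda /d/ ok; σ2 onset /w/, coda /n/ ok → well-formed
wu.tzo — σ1 onset /w/, coda /∅/ ok; σ2 onset /tz/ (1→2 rises), coda /∅/ ok → well-formed
tzlej — violates constraint 2: syllable 1 onset /tzl/ has 3 consonants (> 2) → ill-formed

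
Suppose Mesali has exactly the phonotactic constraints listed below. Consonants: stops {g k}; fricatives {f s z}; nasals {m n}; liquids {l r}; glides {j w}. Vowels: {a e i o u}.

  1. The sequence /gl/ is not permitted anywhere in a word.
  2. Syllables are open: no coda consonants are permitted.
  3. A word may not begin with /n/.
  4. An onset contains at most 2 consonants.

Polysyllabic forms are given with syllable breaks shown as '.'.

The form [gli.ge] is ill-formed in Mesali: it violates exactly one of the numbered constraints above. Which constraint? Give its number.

[gli.ge]: contains banned sequence /gl/.
This is a violation of constraint 1: "The sequence /gl/ is not permitted anywhere in a word."
The remaining constraints (2, 3, 4) are satisfied.

1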